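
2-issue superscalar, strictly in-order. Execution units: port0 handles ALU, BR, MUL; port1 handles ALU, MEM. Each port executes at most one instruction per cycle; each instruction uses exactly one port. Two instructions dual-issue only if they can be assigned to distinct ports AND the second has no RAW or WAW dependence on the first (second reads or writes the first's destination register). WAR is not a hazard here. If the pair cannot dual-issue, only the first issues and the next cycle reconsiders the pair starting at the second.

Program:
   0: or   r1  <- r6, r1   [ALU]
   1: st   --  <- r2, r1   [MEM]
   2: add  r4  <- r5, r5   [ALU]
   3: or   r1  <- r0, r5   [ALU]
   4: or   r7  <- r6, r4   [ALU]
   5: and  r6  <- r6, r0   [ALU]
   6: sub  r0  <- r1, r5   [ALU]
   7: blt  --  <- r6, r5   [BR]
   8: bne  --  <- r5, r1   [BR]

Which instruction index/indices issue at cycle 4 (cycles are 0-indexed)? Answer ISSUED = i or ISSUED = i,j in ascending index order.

  cy0 -> i0 (or) RAW r1
  cy1 -> i1,i2 (st add) pair
  cy2 -> i3,i4 (or or) pair
  cy3 -> i5,i6 (and sub) pair
  cy4 -> i7 (blt) no-port BR/BR
  cy5 -> i8 (bne) tail

ISSUED = 7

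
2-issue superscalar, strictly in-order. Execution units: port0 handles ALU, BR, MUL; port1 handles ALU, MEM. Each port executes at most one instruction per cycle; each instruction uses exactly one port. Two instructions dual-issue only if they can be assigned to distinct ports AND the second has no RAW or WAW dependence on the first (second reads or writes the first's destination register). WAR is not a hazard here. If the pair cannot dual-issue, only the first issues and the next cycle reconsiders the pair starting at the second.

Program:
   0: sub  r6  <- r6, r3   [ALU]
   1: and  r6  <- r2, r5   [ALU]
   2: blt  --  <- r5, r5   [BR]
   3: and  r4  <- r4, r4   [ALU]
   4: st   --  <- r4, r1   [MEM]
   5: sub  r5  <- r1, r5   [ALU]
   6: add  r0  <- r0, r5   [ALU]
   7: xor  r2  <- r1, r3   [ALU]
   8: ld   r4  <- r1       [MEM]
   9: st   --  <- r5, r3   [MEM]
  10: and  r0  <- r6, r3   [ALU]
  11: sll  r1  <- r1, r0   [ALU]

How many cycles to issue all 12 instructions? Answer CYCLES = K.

CYCLES = 8

c0: i0 sub  WAW r6
c1: i1&i2 and blt  dual
c2: i3 and  RAW r4
c3: i4&i5 st sub  dual
c4: i6&i7 add xor  dual
c5: i8 ld  no-port MEM/MEM
c6: i9&i10 st and  dual
c7: i11 sll  tail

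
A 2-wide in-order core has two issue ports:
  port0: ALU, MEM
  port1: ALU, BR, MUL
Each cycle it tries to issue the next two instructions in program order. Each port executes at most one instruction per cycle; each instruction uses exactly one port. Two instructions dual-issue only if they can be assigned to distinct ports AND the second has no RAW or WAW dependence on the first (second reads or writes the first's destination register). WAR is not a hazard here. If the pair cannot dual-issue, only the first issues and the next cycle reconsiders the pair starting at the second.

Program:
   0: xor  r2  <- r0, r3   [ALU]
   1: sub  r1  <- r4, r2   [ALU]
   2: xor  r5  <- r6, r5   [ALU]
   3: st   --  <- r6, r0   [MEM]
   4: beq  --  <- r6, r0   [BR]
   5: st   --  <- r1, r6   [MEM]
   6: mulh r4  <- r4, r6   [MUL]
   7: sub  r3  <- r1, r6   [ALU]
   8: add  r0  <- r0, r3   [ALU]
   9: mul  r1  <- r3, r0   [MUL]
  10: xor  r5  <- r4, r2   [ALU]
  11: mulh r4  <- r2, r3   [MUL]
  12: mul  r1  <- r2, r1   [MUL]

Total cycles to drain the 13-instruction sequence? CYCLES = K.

[0] i0  xor  -- RAW r2
[1] i1&i2  sub xor  -- 2-wide
[2] i3&i4  st beq  -- 2-wide
[3] i5&i6  st mulh  -- 2-wide
[4] i7  sub  -- RAW r3
[5] i8  add  -- RAW r0
[6] i9&i10  mul xor  -- 2-wide
[7] i11  mulh  -- no-port MUL/MUL
[8] i12  mul  -- tail

CYCLES = 9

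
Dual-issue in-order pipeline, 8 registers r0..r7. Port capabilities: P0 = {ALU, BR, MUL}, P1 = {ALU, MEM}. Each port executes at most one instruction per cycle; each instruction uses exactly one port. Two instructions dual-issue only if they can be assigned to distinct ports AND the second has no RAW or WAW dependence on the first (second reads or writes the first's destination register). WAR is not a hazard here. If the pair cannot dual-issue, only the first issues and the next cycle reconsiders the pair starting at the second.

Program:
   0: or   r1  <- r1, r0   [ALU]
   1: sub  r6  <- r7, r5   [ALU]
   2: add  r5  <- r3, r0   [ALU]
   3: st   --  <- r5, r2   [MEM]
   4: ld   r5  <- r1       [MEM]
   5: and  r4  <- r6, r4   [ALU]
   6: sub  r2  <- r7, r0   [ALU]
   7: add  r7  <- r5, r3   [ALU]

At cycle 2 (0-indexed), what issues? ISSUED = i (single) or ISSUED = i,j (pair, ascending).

ISSUED = 3

t=0 i0,i1:or.ALU+sub.ALU ; dual
t=1 i2:add.ALU ; RAW r5
t=2 i3:st.MEM ; no-port MEM/MEM
t=3 i4,i5:ld.MEM+and.ALU ; dual
t=4 i6,i7:sub.ALU+add.ALU ; dual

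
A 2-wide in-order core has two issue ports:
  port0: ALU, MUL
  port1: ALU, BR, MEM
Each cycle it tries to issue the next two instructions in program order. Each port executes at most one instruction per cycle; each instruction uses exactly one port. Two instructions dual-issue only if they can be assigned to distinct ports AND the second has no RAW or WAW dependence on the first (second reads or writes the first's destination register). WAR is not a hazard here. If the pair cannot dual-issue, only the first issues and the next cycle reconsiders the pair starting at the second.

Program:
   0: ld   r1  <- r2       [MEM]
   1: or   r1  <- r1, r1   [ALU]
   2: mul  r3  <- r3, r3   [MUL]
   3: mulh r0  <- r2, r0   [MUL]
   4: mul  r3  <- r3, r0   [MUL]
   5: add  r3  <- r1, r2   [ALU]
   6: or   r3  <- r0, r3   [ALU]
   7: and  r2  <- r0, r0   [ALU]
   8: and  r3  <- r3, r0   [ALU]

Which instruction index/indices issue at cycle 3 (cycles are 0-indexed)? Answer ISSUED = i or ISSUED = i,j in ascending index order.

ISSUED = 4

c0: i0 ld.MEM  RAW+WAW r1
c1: i1,i2 or.ALU;mul.MUL  2-wide
c2: i3 mulh.MUL  no-port MUL/MUL
c3: i4 mul.MUL  WAW r3
c4: i5 add.ALU  RAW+WAW r3
c5: i6,i7 or.ALU;and.ALU  2-wide
c6: i8 and.ALU  tail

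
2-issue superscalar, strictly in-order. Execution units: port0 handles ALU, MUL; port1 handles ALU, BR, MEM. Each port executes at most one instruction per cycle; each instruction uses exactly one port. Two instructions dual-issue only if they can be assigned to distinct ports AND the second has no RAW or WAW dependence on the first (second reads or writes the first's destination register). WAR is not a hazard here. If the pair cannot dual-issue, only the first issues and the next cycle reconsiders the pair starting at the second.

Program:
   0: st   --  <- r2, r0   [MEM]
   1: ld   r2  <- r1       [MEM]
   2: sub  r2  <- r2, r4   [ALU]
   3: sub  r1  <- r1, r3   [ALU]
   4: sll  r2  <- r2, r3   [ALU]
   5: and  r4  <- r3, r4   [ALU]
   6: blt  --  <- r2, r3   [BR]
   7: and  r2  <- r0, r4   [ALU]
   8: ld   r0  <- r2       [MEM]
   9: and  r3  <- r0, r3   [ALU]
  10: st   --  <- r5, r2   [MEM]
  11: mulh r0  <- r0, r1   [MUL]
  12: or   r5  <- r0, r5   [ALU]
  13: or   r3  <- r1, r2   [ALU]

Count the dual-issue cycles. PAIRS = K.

PAIRS = 5

  cy0 -> i0 (st.MEM) no-port MEM/MEM
  cy1 -> i1 (ld.MEM) RAW+WAW r2
  cy2 -> i2+i3 (sub.ALU sub.ALU) 2-wide
  cy3 -> i4+i5 (sll.ALU and.ALU) 2-wide
  cy4 -> i6+i7 (blt.BR and.ALU) 2-wide
  cy5 -> i8 (ld.MEM) RAW r0
  cy6 -> i9+i10 (and.ALU st.MEM) 2-wide
  cy7 -> i11 (mulh.MUL) RAW r0
  cy8 -> i12+i13 (or.ALU or.ALU) 2-wide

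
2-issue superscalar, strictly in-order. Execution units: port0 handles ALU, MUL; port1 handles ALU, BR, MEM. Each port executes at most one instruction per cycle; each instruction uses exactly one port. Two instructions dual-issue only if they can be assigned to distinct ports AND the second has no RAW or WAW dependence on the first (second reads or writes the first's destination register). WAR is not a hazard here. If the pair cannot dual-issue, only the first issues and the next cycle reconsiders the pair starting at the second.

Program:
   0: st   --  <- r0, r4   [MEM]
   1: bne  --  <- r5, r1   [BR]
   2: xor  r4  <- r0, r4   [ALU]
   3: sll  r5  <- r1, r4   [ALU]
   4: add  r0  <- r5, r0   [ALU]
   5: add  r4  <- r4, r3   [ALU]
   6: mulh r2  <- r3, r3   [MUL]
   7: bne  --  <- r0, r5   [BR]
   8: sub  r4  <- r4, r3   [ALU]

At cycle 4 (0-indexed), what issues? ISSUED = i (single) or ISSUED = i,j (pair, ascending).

ISSUED = 6,7

c0: i0 st.MEM  no-port MEM/BR
c1: i1&i2 bne.BR+xor.ALU  2-wide
c2: i3 sll.ALU  RAW r5
c3: i4&i5 add.ALU+add.ALU  2-wide
c4: i6&i7 mulh.MUL+bne.BR  2-wide
c5: i8 sub.ALU  tail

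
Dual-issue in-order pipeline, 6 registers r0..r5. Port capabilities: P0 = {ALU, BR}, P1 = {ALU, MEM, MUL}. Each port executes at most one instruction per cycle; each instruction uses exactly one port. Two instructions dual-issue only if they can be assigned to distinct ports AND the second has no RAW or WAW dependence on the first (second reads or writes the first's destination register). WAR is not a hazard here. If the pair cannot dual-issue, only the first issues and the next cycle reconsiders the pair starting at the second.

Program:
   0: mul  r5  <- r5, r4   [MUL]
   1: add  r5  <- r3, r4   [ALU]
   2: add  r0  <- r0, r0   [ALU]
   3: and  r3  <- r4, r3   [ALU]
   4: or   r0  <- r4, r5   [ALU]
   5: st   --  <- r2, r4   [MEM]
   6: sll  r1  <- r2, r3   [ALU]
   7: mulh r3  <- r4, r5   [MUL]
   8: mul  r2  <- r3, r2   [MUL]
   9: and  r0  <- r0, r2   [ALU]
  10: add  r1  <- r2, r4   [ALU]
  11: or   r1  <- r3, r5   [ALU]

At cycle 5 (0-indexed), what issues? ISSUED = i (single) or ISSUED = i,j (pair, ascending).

ISSUED = 8

0. mul @i0  | WAW r5
1. add;add @i1&i2  | pair
2. and;or @i3&i4  | pair
3. st;sll @i5&i6  | pair
4. mulh @i7  | no-port MUL/MUL
5. mul @i8  | RAW r2
6. and;add @i9&i10  | pair
7. or @i11  | tail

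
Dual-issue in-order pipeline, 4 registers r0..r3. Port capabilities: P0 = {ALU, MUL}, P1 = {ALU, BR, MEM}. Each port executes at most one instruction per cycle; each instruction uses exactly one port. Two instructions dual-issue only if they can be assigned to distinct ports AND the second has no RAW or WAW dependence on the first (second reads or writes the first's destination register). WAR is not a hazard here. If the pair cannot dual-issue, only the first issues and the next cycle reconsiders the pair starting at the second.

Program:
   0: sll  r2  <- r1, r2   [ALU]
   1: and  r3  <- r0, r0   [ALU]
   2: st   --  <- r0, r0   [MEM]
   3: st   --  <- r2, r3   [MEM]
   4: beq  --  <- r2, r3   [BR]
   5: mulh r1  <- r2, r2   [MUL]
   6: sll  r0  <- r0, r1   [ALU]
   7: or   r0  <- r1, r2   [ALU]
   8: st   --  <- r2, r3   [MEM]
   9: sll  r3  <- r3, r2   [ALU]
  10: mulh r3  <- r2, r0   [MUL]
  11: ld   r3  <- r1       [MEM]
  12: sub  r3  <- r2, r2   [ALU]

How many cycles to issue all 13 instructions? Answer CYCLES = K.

  cy0 -> i0+i1 (sll/and) 2-wide
  cy1 -> i2 (st) no-port MEM/MEM
  cy2 -> i3 (st) no-port MEM/BR
  cy3 -> i4+i5 (beq/mulh) 2-wide
  cy4 -> i6 (sll) WAW r0
  cy5 -> i7+i8 (or/st) 2-wide
  cy6 -> i9 (sll) WAW r3
  cy7 -> i10 (mulh) WAW r3
  cy8 -> i11 (ld) WAW r3
  cy9 -> i12 (sub) tail

CYCLES = 10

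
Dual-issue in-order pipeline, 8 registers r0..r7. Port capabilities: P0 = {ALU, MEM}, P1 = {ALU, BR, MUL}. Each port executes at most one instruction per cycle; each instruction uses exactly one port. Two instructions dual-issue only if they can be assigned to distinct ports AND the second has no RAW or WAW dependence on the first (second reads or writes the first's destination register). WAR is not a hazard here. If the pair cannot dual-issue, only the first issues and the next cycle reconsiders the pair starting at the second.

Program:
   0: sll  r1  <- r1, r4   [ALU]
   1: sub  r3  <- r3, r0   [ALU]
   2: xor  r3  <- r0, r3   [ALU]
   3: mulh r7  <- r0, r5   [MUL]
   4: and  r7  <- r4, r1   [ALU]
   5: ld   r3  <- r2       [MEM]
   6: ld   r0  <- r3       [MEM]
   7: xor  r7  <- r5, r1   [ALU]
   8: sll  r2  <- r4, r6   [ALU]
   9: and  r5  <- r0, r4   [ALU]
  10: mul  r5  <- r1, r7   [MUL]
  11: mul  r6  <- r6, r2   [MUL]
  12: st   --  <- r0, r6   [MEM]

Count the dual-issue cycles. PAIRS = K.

  cy0 -> i0&i1 (sll/sub) dual
  cy1 -> i2&i3 (xor/mulh) dual
  cy2 -> i4&i5 (and/ld) dual
  cy3 -> i6&i7 (ld/xor) dual
  cy4 -> i8&i9 (sll/and) dual
  cy5 -> i10 (mul) no-port MUL/MUL
  cy6 -> i11 (mul) RAW r6
  cy7 -> i12 (st) tail

PAIRS = 5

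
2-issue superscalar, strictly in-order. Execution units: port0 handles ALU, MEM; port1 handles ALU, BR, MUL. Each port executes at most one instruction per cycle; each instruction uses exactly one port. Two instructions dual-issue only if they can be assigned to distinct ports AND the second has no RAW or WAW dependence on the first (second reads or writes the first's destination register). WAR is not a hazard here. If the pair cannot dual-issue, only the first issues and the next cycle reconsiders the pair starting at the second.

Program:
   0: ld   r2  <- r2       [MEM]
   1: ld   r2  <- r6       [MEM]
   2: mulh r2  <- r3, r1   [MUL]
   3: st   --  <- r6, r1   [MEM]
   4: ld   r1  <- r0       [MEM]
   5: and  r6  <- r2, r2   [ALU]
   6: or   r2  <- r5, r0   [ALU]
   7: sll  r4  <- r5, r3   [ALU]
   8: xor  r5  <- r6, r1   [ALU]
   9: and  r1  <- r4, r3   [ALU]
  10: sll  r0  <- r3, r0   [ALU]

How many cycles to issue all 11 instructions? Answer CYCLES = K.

CYCLES = 7

0. ld @i0  | no-port MEM/MEM
1. ld @i1  | WAW r2
2. mulh+st @i2/i3  | pair
3. ld+and @i4/i5  | pair
4. or+sll @i6/i7  | pair
5. xor+and @i8/i9  | pair
6. sll @i10  | tail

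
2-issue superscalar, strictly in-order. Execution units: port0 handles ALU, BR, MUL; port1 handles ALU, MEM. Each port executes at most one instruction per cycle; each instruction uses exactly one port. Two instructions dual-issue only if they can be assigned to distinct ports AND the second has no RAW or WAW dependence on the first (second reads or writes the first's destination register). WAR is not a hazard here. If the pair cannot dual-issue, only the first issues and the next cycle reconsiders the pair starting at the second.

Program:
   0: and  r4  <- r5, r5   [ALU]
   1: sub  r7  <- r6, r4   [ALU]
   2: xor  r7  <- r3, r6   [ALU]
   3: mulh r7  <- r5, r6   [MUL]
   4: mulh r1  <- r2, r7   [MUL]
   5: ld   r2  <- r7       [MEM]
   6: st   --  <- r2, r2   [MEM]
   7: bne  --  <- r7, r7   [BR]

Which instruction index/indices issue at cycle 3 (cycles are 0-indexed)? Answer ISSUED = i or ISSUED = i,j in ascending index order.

#0 head=0: and i0 RAW r4
#1 head=1: sub i1 WAW r7
#2 head=2: xor i2 WAW r7
#3 head=3: mulh i3 no-port MUL/MUL
#4 head=4: mulh+ld i4&i5 pair
#5 head=6: st+bne i6&i7 pair

ISSUED = 3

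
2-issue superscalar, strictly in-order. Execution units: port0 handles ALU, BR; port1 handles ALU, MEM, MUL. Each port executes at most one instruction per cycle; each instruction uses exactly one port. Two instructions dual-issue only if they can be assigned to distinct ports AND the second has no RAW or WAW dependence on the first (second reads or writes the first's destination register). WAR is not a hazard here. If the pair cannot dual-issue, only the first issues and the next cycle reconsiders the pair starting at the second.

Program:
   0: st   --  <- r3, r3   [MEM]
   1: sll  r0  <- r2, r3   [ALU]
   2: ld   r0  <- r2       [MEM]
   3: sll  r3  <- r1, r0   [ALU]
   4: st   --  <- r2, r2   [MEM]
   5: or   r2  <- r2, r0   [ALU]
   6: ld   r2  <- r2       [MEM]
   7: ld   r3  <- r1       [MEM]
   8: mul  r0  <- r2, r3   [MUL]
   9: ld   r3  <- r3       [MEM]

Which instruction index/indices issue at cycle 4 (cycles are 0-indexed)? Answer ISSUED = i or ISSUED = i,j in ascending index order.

ISSUED = 6

t=0 i0+i1:st.MEM sll.ALU ; dual
t=1 i2:ld.MEM ; RAW r0
t=2 i3+i4:sll.ALU st.MEM ; dual
t=3 i5:or.ALU ; RAW+WAW r2
t=4 i6:ld.MEM ; no-port MEM/MEM
t=5 i7:ld.MEM ; no-port MEM/MUL
t=6 i8:mul.MUL ; no-port MUL/MEM
t=7 i9:ld.MEM ; tail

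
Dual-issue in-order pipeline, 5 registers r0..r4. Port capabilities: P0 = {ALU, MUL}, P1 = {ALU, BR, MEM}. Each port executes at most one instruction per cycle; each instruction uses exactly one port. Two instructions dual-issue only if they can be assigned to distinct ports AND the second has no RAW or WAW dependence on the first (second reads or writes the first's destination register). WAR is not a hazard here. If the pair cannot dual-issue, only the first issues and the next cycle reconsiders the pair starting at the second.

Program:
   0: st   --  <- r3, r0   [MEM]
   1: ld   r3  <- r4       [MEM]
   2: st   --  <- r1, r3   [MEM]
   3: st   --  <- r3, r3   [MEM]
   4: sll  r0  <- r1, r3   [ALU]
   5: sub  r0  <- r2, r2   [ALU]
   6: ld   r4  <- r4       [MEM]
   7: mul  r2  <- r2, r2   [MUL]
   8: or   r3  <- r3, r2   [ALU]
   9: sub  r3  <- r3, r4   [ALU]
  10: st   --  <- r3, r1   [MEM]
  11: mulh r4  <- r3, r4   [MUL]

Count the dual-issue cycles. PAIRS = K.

PAIRS = 3

c0: i0 st.MEM  no-port MEM/MEM
c1: i1 ld.MEM  no-port MEM/MEM
c2: i2 st.MEM  no-port MEM/MEM
c3: i3,i4 st.MEM/sll.ALU  2-wide
c4: i5,i6 sub.ALU/ld.MEM  2-wide
c5: i7 mul.MUL  RAW r2
c6: i8 or.ALU  RAW+WAW r3
c7: i9 sub.ALU  RAW r3
c8: i10,i11 st.MEM/mulh.MUL  2-wide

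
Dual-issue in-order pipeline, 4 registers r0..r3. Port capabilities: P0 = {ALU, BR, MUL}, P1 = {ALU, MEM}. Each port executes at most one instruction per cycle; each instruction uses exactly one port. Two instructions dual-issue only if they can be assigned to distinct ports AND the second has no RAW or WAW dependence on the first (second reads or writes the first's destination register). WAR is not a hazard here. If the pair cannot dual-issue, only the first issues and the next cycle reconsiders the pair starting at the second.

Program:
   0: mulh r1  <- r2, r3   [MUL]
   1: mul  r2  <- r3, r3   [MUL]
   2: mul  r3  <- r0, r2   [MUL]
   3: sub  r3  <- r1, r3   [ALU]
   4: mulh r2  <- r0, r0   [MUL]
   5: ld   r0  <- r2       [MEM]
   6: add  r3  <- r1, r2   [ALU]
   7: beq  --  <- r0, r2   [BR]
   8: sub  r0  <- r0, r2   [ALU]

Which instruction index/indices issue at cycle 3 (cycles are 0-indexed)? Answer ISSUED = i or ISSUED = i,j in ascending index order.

c0: i0 mulh.MUL  no-port MUL/MUL
c1: i1 mul.MUL  no-port MUL/MUL
c2: i2 mul.MUL  RAW+WAW r3
c3: i3+i4 sub.ALU/mulh.MUL  2-wide
c4: i5+i6 ld.MEM/add.ALU  2-wide
c5: i7+i8 beq.BR/sub.ALU  2-wide

ISSUED = 3,4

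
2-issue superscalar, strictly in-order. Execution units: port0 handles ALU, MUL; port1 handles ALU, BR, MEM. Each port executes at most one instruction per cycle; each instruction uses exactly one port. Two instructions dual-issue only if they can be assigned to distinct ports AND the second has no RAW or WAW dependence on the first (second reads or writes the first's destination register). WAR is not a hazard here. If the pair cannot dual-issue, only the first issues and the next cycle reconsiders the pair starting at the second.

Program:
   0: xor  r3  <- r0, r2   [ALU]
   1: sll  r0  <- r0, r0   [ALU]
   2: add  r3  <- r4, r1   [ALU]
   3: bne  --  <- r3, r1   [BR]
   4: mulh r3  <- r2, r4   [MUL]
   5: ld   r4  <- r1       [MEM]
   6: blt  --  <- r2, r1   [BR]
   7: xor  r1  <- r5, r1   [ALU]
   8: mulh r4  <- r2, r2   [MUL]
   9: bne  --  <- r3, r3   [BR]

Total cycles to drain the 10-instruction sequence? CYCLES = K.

CYCLES = 6

0. xor.ALU+sll.ALU @i0&i1  | pair
1. add.ALU @i2  | RAW r3
2. bne.BR+mulh.MUL @i3&i4  | pair
3. ld.MEM @i5  | no-port MEM/BR
4. blt.BR+xor.ALU @i6&i7  | pair
5. mulh.MUL+bne.BR @i8&i9  | pair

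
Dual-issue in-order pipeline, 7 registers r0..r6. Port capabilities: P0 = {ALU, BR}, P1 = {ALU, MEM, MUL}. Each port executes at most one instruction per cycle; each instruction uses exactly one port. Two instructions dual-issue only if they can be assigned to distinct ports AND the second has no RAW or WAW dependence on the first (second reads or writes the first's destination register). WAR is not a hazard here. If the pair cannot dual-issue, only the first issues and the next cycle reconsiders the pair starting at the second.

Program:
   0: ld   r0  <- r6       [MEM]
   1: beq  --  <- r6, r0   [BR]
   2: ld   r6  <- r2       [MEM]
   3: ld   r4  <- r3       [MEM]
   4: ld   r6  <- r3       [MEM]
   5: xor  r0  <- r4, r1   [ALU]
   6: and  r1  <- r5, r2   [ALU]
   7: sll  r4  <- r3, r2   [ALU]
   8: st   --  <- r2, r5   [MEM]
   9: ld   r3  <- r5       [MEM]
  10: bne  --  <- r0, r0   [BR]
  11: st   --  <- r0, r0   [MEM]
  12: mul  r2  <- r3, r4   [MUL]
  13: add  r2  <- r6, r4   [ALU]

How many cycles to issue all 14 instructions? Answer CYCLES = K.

CYCLES = 10

[0] i0  ld  -- RAW r0
[1] i1/i2  beq/ld  -- dual
[2] i3  ld  -- no-port MEM/MEM
[3] i4/i5  ld/xor  -- dual
[4] i6/i7  and/sll  -- dual
[5] i8  st  -- no-port MEM/MEM
[6] i9/i10  ld/bne  -- dual
[7] i11  st  -- no-port MEM/MUL
[8] i12  mul  -- WAW r2
[9] i13  add  -- tail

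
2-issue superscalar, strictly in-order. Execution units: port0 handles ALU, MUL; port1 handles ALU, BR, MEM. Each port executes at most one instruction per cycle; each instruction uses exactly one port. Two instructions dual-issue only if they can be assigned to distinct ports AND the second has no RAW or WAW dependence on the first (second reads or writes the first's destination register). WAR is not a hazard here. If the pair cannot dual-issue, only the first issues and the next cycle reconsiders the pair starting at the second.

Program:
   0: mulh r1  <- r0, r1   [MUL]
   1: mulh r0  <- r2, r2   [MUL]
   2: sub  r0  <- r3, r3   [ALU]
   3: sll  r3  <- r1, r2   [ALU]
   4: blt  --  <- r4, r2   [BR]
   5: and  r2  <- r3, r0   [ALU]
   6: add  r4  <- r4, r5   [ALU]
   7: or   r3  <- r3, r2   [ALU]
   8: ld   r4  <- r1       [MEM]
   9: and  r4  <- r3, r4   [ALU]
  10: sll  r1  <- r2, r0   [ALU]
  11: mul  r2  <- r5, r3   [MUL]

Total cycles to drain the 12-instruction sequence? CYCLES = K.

CYCLES = 8

#0 head=0: mulh i0 no-port MUL/MUL
#1 head=1: mulh i1 WAW r0
#2 head=2: sub+sll i2&i3 pair
#3 head=4: blt+and i4&i5 pair
#4 head=6: add+or i6&i7 pair
#5 head=8: ld i8 RAW+WAW r4
#6 head=9: and+sll i9&i10 pair
#7 head=11: mul i11 tail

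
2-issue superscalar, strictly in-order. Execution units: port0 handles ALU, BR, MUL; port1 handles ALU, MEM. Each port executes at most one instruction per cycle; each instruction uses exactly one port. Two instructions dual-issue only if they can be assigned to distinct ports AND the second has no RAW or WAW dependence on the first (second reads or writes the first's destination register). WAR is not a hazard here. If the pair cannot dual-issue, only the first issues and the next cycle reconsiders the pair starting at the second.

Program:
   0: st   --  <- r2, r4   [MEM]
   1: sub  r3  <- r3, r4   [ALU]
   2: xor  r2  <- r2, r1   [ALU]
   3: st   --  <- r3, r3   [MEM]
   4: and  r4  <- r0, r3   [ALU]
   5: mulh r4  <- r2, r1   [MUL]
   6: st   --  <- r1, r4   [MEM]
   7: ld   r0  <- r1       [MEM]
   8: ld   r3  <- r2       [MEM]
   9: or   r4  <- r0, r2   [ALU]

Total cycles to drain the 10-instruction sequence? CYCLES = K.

0. st/sub @i0&i1  | dual
1. xor/st @i2&i3  | dual
2. and @i4  | WAW r4
3. mulh @i5  | RAW r4
4. st @i6  | no-port MEM/MEM
5. ld @i7  | no-port MEM/MEM
6. ld/or @i8&i9  | dual

CYCLES = 7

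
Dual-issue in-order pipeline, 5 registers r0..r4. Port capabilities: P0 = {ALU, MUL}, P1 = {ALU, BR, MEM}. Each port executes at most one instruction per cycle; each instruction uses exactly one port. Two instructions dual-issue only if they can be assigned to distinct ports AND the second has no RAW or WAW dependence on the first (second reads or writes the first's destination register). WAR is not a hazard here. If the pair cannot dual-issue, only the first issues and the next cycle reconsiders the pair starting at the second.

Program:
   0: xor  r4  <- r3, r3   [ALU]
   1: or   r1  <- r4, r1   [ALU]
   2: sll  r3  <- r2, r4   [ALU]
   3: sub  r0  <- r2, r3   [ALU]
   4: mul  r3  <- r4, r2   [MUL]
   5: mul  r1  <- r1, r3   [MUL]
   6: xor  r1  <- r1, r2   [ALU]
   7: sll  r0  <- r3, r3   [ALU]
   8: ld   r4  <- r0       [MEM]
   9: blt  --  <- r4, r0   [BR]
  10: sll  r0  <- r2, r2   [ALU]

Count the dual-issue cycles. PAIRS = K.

#0 head=0: xor i0 RAW r4
#1 head=1: or sll i1&i2 pair
#2 head=3: sub mul i3&i4 pair
#3 head=5: mul i5 RAW+WAW r1
#4 head=6: xor sll i6&i7 pair
#5 head=8: ld i8 no-port MEM/BR
#6 head=9: blt sll i9&i10 pair

PAIRS = 4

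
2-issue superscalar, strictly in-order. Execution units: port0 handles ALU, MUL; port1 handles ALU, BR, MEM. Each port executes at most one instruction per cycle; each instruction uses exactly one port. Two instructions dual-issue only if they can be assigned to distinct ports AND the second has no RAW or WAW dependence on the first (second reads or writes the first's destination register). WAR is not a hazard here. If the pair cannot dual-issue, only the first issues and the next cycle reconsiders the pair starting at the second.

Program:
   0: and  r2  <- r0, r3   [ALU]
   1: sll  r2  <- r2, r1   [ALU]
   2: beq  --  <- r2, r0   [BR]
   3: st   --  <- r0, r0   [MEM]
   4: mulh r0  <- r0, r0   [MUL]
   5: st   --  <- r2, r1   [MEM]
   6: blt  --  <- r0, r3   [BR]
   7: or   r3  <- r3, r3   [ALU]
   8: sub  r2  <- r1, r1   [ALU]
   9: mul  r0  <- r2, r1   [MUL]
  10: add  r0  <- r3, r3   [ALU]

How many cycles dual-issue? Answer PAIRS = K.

PAIRS = 2

t=0 i0:and ; RAW+WAW r2
t=1 i1:sll ; RAW r2
t=2 i2:beq ; no-port BR/MEM
t=3 i3/i4:st;mulh ; dual
t=4 i5:st ; no-port MEM/BR
t=5 i6/i7:blt;or ; dual
t=6 i8:sub ; RAW r2
t=7 i9:mul ; WAW r0
t=8 i10:add ; tail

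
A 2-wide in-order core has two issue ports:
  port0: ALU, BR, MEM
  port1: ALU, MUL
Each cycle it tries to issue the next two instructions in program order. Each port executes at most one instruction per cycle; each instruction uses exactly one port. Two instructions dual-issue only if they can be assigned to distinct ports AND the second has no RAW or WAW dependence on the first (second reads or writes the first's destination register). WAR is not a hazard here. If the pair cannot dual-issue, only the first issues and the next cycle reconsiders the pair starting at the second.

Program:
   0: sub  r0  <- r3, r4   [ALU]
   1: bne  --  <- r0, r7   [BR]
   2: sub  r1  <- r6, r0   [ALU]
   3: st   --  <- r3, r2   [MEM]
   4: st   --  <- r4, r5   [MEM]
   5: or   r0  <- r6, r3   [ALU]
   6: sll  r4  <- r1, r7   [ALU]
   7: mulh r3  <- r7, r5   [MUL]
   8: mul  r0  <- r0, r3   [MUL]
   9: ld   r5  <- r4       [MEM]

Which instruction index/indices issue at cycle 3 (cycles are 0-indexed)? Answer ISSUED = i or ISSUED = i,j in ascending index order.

c0: i0 sub.ALU  RAW r0
c1: i1&i2 bne.BR;sub.ALU  pair
c2: i3 st.MEM  no-port MEM/MEM
c3: i4&i5 st.MEM;or.ALU  pair
c4: i6&i7 sll.ALU;mulh.MUL  pair
c5: i8&i9 mul.MUL;ld.MEM  pair

ISSUED = 4,5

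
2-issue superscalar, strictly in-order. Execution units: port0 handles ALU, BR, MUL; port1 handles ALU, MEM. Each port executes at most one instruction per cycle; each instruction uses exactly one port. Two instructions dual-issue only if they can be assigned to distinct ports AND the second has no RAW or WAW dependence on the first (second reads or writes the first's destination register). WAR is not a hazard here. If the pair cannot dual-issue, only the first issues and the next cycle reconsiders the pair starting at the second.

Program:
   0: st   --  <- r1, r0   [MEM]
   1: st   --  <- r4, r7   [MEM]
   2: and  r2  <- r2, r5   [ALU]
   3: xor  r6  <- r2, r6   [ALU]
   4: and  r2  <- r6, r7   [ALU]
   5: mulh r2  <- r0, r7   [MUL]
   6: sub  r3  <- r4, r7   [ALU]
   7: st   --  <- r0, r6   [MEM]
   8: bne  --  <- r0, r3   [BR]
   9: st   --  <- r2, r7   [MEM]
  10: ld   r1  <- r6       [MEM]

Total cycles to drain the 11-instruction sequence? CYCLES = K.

#0 head=0: st.MEM i0 no-port MEM/MEM
#1 head=1: st.MEM/and.ALU i1&i2 2-wide
#2 head=3: xor.ALU i3 RAW r6
#3 head=4: and.ALU i4 WAW r2
#4 head=5: mulh.MUL/sub.ALU i5&i6 2-wide
#5 head=7: st.MEM/bne.BR i7&i8 2-wide
#6 head=9: st.MEM i9 no-port MEM/MEM
#7 head=10: ld.MEM i10 tail

CYCLES = 8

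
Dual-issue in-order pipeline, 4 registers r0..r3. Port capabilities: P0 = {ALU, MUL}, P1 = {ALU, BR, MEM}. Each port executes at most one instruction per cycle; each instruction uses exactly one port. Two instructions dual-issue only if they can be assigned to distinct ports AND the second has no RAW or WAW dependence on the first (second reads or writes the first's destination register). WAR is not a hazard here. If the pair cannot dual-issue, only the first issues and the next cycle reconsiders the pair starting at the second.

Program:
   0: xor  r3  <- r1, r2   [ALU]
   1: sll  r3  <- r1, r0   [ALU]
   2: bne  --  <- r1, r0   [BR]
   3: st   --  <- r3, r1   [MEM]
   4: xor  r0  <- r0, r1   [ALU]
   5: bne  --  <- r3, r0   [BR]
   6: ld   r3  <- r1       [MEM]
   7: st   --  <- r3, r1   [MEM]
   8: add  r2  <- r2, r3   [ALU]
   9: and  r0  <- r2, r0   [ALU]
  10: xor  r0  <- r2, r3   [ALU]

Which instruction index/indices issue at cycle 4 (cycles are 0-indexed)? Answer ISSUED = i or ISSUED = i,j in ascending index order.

ISSUED = 6

c0: i0 xor.ALU  WAW r3
c1: i1/i2 sll.ALU/bne.BR  pair
c2: i3/i4 st.MEM/xor.ALU  pair
c3: i5 bne.BR  no-port BR/MEM
c4: i6 ld.MEM  no-port MEM/MEM
c5: i7/i8 st.MEM/add.ALU  pair
c6: i9 and.ALU  WAW r0
c7: i10 xor.ALU  tail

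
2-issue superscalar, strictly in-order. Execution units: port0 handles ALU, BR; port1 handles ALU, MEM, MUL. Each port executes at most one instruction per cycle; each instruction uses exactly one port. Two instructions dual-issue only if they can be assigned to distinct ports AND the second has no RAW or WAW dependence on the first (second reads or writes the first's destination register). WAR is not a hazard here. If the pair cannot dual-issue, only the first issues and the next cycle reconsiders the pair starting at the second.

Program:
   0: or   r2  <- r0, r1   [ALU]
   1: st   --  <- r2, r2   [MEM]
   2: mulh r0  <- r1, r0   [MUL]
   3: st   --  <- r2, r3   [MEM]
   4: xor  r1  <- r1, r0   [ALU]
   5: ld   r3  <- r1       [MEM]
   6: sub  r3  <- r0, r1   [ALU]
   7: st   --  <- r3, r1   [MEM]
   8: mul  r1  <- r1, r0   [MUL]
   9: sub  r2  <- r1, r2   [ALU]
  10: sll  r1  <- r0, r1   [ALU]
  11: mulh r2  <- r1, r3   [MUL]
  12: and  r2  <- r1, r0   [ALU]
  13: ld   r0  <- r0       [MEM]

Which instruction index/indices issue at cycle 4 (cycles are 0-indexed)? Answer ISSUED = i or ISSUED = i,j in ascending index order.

ISSUED = 5

[0] i0  or.ALU  -- RAW r2
[1] i1  st.MEM  -- no-port MEM/MUL
[2] i2  mulh.MUL  -- no-port MUL/MEM
[3] i3,i4  st.MEM+xor.ALU  -- 2-wide
[4] i5  ld.MEM  -- WAW r3
[5] i6  sub.ALU  -- RAW r3
[6] i7  st.MEM  -- no-port MEM/MUL
[7] i8  mul.MUL  -- RAW r1
[8] i9,i10  sub.ALU+sll.ALU  -- 2-wide
[9] i11  mulh.MUL  -- WAW r2
[10] i12,i13  and.ALU+ld.MEM  -- 2-wide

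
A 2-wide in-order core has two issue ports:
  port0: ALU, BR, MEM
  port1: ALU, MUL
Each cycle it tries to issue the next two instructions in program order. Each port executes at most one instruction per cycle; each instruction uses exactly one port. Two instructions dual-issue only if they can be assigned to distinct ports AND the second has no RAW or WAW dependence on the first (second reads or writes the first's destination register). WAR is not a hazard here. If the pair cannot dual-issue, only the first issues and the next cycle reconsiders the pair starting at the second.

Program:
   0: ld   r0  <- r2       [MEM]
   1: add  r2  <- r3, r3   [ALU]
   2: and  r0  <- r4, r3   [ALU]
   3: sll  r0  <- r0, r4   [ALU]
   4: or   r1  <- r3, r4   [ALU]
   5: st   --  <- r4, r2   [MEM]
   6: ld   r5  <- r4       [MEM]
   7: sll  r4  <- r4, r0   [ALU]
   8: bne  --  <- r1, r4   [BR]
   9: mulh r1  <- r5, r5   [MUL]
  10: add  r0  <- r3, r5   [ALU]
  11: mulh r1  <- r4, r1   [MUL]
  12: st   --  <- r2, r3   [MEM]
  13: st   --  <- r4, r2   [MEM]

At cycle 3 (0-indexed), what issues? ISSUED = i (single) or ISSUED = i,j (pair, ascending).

[0] i0&i1  ld/add  -- 2-wide
[1] i2  and  -- RAW+WAW r0
[2] i3&i4  sll/or  -- 2-wide
[3] i5  st  -- no-port MEM/MEM
[4] i6&i7  ld/sll  -- 2-wide
[5] i8&i9  bne/mulh  -- 2-wide
[6] i10&i11  add/mulh  -- 2-wide
[7] i12  st  -- no-port MEM/MEM
[8] i13  st  -- tail

ISSUED = 5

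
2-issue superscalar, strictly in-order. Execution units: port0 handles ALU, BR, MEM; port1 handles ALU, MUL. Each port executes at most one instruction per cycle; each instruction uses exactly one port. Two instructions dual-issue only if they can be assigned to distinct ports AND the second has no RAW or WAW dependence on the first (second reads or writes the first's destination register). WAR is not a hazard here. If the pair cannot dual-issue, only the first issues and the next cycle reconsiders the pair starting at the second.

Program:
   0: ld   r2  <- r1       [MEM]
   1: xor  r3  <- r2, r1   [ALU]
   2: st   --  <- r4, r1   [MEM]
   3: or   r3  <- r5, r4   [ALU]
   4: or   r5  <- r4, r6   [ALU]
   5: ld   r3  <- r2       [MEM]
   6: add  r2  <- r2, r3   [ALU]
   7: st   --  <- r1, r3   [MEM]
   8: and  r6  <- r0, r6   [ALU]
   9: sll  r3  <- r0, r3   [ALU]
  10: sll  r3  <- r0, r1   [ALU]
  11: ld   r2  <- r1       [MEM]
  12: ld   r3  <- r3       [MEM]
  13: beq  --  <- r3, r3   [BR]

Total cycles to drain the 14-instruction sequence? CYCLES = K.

#0 head=0: ld i0 RAW r2
#1 head=1: xor/st i1,i2 dual
#2 head=3: or/or i3,i4 dual
#3 head=5: ld i5 RAW r3
#4 head=6: add/st i6,i7 dual
#5 head=8: and/sll i8,i9 dual
#6 head=10: sll/ld i10,i11 dual
#7 head=12: ld i12 no-port MEM/BR
#8 head=13: beq i13 tail

CYCLES = 9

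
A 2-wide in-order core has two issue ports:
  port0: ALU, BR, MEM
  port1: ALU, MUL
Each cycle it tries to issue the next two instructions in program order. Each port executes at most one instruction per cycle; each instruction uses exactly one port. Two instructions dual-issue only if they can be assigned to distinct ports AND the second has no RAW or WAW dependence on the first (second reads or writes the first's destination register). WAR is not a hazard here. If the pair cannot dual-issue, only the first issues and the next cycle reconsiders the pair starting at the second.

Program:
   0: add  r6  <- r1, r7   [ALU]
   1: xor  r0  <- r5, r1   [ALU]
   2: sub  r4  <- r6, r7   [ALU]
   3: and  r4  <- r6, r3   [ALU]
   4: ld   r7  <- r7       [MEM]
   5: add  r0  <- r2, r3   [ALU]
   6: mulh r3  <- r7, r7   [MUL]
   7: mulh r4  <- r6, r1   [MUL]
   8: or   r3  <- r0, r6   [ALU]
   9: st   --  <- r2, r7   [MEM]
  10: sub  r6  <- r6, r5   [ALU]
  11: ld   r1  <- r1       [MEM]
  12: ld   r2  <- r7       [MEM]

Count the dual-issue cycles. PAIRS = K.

PAIRS = 5

c0: i0/i1 add/xor  pair
c1: i2 sub  WAW r4
c2: i3/i4 and/ld  pair
c3: i5/i6 add/mulh  pair
c4: i7/i8 mulh/or  pair
c5: i9/i10 st/sub  pair
c6: i11 ld  no-port MEM/MEM
c7: i12 ld  tail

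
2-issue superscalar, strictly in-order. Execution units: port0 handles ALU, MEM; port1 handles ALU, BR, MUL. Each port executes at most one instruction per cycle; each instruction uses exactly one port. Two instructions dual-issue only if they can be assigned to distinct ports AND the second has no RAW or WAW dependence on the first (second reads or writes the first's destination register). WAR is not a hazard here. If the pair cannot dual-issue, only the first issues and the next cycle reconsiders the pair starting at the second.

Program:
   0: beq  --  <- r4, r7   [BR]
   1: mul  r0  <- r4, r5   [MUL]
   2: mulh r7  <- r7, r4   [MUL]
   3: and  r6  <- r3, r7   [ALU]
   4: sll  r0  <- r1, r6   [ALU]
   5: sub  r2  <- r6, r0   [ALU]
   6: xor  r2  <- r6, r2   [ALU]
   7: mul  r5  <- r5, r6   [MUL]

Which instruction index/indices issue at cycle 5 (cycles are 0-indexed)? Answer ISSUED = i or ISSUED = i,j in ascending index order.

ISSUED = 5

  cy0 -> i0 (beq) no-port BR/MUL
  cy1 -> i1 (mul) no-port MUL/MUL
  cy2 -> i2 (mulh) RAW r7
  cy3 -> i3 (and) RAW r6
  cy4 -> i4 (sll) RAW r0
  cy5 -> i5 (sub) RAW+WAW r2
  cy6 -> i6+i7 (xor mul) pair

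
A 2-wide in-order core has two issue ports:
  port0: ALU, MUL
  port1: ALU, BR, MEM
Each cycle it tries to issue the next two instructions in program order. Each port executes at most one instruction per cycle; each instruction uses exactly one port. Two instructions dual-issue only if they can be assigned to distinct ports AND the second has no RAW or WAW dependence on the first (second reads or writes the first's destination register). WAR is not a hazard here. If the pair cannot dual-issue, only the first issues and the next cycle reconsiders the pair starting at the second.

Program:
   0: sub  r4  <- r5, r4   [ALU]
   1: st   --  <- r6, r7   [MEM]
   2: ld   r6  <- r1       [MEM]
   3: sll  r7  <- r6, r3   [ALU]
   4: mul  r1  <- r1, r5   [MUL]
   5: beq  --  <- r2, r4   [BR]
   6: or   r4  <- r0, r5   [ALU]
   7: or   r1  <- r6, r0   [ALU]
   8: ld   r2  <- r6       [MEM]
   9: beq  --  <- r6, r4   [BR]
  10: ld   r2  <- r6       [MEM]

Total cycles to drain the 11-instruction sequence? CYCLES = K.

t=0 i0+i1:sub/st ; dual
t=1 i2:ld ; RAW r6
t=2 i3+i4:sll/mul ; dual
t=3 i5+i6:beq/or ; dual
t=4 i7+i8:or/ld ; dual
t=5 i9:beq ; no-port BR/MEM
t=6 i10:ld ; tail

CYCLES = 7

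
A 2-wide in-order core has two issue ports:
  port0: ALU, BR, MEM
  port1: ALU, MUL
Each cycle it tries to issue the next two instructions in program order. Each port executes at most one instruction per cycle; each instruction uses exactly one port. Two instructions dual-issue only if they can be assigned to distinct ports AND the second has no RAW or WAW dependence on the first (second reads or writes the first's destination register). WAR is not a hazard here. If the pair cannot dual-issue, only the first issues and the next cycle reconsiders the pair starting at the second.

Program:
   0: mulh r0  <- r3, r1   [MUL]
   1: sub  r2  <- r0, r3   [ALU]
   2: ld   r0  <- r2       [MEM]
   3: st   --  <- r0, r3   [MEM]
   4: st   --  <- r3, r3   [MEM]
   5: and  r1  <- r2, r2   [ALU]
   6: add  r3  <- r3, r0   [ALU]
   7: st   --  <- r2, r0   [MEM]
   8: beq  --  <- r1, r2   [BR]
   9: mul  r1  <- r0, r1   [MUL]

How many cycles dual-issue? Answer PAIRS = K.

[0] i0  mulh.MUL  -- RAW r0
[1] i1  sub.ALU  -- RAW r2
[2] i2  ld.MEM  -- no-port MEM/MEM
[3] i3  st.MEM  -- no-port MEM/MEM
[4] i4,i5  st.MEM and.ALU  -- 2-wide
[5] i6,i7  add.ALU st.MEM  -- 2-wide
[6] i8,i9  beq.BR mul.MUL  -- 2-wide

PAIRS = 3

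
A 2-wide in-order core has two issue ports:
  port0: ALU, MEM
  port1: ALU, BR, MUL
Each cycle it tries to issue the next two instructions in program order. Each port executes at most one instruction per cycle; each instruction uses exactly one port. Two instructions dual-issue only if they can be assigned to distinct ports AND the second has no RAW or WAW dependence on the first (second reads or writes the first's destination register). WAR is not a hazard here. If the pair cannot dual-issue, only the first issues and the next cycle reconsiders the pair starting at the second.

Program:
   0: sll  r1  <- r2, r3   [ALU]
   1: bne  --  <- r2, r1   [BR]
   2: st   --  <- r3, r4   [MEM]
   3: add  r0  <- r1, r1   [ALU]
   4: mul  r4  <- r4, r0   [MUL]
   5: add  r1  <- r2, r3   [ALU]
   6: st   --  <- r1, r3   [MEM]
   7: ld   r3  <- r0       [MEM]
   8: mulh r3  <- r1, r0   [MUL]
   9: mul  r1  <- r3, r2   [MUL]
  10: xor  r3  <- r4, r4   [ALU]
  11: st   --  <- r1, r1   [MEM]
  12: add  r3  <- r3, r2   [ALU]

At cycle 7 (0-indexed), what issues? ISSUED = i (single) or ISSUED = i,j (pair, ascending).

ISSUED = 9,10

  cy0 -> i0 (sll) RAW r1
  cy1 -> i1+i2 (bne;st) dual
  cy2 -> i3 (add) RAW r0
  cy3 -> i4+i5 (mul;add) dual
  cy4 -> i6 (st) no-port MEM/MEM
  cy5 -> i7 (ld) WAW r3
  cy6 -> i8 (mulh) no-port MUL/MUL
  cy7 -> i9+i10 (mul;xor) dual
  cy8 -> i11+i12 (st;add) dual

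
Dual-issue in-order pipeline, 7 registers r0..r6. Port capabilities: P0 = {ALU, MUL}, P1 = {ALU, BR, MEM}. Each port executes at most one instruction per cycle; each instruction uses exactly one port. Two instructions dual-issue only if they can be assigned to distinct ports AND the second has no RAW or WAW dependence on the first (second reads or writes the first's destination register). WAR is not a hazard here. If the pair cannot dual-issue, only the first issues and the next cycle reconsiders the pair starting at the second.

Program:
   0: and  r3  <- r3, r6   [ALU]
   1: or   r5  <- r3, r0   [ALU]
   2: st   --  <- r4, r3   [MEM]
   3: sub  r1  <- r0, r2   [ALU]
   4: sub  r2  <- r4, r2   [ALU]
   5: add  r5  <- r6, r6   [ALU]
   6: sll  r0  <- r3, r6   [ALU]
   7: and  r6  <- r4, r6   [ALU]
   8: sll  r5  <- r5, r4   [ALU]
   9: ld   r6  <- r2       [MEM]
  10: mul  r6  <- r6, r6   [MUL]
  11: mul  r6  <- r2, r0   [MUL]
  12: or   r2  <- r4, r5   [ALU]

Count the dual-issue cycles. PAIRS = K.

  cy0 -> i0 (and) RAW r3
  cy1 -> i1,i2 (or;st) dual
  cy2 -> i3,i4 (sub;sub) dual
  cy3 -> i5,i6 (add;sll) dual
  cy4 -> i7,i8 (and;sll) dual
  cy5 -> i9 (ld) RAW+WAW r6
  cy6 -> i10 (mul) no-port MUL/MUL
  cy7 -> i11,i12 (mul;or) dual

PAIRS = 5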